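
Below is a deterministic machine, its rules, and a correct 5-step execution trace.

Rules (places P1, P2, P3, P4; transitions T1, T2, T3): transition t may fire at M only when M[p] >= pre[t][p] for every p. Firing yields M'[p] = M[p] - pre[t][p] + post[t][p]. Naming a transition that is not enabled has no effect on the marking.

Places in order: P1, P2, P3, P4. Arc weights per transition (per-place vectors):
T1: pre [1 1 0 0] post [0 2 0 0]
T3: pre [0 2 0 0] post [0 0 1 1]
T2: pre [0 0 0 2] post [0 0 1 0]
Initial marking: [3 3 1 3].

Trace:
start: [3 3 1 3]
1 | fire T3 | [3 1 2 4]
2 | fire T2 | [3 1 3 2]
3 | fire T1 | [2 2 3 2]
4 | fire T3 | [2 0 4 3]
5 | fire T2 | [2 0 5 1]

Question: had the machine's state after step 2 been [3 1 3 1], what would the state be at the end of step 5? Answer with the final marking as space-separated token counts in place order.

2 0 5 0

state after step 2 := [3 1 3 1]
3 | fire T1 | [2 2 3 1]
4 | fire T3 | [2 0 4 2]
5 | fire T2 | [2 0 5 0]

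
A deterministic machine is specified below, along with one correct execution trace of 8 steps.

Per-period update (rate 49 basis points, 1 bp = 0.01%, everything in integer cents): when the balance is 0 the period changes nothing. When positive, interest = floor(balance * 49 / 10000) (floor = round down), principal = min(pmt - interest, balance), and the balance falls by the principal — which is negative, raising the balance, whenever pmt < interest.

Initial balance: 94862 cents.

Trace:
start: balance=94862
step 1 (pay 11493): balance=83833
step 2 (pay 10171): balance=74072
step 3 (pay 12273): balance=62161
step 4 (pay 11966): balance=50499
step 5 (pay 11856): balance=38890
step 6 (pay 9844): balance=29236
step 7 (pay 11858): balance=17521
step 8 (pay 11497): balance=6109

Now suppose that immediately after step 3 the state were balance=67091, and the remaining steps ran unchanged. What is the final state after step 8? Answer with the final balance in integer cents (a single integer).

11160

state after step 3 := balance=67091
step 4 (pay 11966): balance=55453
step 5 (pay 11856): balance=43868
step 6 (pay 9844): balance=34238
step 7 (pay 11858): balance=22547
step 8 (pay 11497): balance=11160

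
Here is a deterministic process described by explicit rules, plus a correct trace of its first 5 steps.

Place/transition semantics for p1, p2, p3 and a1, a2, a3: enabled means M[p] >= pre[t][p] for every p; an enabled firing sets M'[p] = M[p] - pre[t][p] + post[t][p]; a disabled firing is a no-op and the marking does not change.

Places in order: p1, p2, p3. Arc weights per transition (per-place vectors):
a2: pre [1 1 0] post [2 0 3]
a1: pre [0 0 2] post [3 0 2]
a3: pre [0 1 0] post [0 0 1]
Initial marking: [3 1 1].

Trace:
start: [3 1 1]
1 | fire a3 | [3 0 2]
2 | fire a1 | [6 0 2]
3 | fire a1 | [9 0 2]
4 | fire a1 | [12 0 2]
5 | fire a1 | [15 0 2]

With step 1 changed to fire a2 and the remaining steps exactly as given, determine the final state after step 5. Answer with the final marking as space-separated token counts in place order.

16 0 4

(re-executing from step 1 with the substitution; state before step 1: [3 1 1])
1 | fire a2 | [4 0 4]
2 | fire a1 | [7 0 4]
3 | fire a1 | [10 0 4]
4 | fire a1 | [13 0 4]
5 | fire a1 | [16 0 4]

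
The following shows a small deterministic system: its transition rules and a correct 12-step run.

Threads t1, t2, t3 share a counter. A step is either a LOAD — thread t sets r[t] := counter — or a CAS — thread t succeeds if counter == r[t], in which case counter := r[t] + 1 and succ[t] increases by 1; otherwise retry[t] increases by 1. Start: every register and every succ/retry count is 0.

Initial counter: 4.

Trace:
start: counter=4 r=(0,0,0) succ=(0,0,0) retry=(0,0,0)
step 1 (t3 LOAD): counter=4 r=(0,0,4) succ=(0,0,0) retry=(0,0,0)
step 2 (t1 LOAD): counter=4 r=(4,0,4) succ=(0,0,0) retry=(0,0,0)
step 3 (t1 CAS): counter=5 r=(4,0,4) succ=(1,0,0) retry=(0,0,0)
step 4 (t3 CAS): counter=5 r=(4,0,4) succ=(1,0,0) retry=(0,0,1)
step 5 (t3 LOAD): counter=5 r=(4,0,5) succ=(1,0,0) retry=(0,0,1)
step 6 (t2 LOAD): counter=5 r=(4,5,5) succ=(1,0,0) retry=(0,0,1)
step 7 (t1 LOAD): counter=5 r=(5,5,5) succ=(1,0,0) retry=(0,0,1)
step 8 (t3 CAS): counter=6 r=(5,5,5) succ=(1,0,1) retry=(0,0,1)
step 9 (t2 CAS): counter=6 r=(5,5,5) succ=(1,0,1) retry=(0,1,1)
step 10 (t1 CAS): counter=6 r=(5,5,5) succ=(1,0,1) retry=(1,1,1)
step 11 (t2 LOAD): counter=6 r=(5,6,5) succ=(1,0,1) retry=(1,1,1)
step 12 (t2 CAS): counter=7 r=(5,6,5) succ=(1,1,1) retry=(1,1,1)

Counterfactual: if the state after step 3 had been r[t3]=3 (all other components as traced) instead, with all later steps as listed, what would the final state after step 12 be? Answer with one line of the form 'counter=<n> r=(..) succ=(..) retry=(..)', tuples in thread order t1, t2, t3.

counter=7 r=(5,6,5) succ=(1,1,1) retry=(1,1,1)

state after step 3 := counter=5 r=(4,0,3) succ=(1,0,0) retry=(0,0,0)
step 4 (t3 CAS): counter=5 r=(4,0,3) succ=(1,0,0) retry=(0,0,1)
step 5 (t3 LOAD): counter=5 r=(4,0,5) succ=(1,0,0) retry=(0,0,1)
step 6 (t2 LOAD): counter=5 r=(4,5,5) succ=(1,0,0) retry=(0,0,1)
step 7 (t1 LOAD): counter=5 r=(5,5,5) succ=(1,0,0) retry=(0,0,1)
step 8 (t3 CAS): counter=6 r=(5,5,5) succ=(1,0,1) retry=(0,0,1)
step 9 (t2 CAS): counter=6 r=(5,5,5) succ=(1,0,1) retry=(0,1,1)
step 10 (t1 CAS): counter=6 r=(5,5,5) succ=(1,0,1) retry=(1,1,1)
step 11 (t2 LOAD): counter=6 r=(5,6,5) succ=(1,0,1) retry=(1,1,1)
step 12 (t2 CAS): counter=7 r=(5,6,5) succ=(1,1,1) retry=(1,1,1)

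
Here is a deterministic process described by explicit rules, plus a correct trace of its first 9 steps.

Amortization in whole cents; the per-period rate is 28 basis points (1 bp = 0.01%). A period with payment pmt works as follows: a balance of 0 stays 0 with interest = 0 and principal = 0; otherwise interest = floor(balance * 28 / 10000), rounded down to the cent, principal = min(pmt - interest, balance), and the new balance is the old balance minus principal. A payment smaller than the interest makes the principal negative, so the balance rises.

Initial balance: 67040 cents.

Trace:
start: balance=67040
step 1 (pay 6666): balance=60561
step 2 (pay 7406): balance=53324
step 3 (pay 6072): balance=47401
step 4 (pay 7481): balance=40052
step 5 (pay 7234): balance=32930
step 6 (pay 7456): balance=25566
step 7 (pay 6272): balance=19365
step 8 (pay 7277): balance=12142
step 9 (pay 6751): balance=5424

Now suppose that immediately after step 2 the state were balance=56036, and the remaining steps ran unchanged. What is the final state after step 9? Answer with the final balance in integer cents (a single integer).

8188

state after step 2 := balance=56036
step 3 (pay 6072): balance=50120
step 4 (pay 7481): balance=42779
step 5 (pay 7234): balance=35664
step 6 (pay 7456): balance=28307
step 7 (pay 6272): balance=22114
step 8 (pay 7277): balance=14898
step 9 (pay 6751): balance=8188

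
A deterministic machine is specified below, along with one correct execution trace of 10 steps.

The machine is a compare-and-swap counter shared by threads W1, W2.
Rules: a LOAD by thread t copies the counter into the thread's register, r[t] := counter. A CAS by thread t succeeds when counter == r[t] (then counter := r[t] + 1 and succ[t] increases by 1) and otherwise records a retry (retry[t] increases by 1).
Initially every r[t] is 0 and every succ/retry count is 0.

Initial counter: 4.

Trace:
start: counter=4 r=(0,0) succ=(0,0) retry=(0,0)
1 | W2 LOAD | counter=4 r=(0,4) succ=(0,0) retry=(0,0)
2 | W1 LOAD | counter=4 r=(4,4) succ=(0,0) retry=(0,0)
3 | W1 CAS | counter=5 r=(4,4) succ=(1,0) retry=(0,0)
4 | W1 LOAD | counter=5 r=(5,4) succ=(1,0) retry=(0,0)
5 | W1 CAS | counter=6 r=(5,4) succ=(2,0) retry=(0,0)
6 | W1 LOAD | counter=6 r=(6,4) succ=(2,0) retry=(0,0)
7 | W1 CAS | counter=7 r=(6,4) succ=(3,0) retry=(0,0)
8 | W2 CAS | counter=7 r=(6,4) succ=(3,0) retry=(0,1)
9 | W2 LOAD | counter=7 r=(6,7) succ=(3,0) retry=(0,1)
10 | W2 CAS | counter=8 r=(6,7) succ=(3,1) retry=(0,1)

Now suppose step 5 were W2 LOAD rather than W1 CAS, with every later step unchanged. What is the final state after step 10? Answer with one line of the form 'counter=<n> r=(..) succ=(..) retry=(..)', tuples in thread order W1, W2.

counter=7 r=(5,6) succ=(2,1) retry=(0,1)

(re-executing from step 5 with the substitution; state before step 5: counter=5 r=(5,4) succ=(1,0) retry=(0,0))
5 | W2 LOAD | counter=5 r=(5,5) succ=(1,0) retry=(0,0)
6 | W1 LOAD | counter=5 r=(5,5) succ=(1,0) retry=(0,0)
7 | W1 CAS | counter=6 r=(5,5) succ=(2,0) retry=(0,0)
8 | W2 CAS | counter=6 r=(5,5) succ=(2,0) retry=(0,1)
9 | W2 LOAD | counter=6 r=(5,6) succ=(2,0) retry=(0,1)
10 | W2 CAS | counter=7 r=(5,6) succ=(2,1) retry=(0,1)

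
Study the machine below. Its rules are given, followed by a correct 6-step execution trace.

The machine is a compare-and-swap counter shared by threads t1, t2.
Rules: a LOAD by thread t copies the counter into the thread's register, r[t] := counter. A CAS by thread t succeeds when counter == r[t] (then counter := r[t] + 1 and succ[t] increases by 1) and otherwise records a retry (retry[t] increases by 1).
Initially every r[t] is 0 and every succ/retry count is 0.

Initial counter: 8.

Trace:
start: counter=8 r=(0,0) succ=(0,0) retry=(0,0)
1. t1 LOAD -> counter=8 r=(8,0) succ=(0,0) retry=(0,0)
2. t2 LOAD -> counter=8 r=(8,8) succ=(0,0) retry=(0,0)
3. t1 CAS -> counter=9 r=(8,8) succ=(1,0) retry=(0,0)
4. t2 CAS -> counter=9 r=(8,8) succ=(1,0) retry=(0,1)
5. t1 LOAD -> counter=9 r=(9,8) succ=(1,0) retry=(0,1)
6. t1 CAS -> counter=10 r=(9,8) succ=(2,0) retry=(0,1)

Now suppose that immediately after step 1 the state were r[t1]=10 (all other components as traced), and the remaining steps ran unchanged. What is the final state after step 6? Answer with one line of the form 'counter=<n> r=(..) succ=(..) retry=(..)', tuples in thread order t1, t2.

counter=10 r=(9,8) succ=(1,1) retry=(1,0)

state after step 1 := counter=8 r=(10,0) succ=(0,0) retry=(0,0)
2. t2 LOAD -> counter=8 r=(10,8) succ=(0,0) retry=(0,0)
3. t1 CAS -> counter=8 r=(10,8) succ=(0,0) retry=(1,0)
4. t2 CAS -> counter=9 r=(10,8) succ=(0,1) retry=(1,0)
5. t1 LOAD -> counter=9 r=(9,8) succ=(0,1) retry=(1,0)
6. t1 CAS -> counter=10 r=(9,8) succ=(1,1) retry=(1,0)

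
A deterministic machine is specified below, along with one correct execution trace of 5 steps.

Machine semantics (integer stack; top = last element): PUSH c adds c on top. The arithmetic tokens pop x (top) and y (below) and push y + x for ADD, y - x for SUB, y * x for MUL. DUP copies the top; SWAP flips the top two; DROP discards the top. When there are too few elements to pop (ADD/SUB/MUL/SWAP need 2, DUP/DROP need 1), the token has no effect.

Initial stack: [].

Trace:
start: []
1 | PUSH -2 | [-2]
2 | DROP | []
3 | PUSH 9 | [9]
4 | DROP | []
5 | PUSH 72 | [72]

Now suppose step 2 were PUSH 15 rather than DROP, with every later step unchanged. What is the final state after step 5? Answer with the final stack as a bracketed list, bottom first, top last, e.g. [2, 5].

(re-executing from step 2 with the substitution; state before step 2: [-2])
2 | PUSH 15 | [-2, 15]
3 | PUSH 9 | [-2, 15, 9]
4 | DROP | [-2, 15]
5 | PUSH 72 | [-2, 15, 72]

[-2, 15, 72]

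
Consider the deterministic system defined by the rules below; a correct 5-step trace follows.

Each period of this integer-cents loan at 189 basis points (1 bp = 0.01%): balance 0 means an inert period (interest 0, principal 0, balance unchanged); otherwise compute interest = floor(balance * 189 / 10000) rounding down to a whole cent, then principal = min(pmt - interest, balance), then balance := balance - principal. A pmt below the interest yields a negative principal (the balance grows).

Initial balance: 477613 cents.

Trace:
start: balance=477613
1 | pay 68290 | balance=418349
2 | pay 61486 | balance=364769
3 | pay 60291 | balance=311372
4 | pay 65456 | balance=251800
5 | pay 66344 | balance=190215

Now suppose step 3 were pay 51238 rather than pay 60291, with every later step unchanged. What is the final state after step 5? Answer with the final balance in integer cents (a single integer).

(re-executing from step 3 with the substitution; state before step 3: balance=364769)
3 | pay 51238 | balance=320425
4 | pay 65456 | balance=261025
5 | pay 66344 | balance=199614

199614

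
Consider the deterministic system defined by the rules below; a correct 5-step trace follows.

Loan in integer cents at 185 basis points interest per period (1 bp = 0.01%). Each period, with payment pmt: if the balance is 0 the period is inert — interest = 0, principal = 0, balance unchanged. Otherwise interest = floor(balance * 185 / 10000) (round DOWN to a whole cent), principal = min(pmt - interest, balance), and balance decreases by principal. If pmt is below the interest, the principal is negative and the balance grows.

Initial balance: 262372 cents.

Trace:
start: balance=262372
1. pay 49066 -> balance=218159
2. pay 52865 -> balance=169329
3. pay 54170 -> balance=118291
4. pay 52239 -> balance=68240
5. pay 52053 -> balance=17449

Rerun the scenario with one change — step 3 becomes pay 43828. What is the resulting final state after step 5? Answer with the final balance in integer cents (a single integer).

(re-executing from step 3 with the substitution; state before step 3: balance=169329)
3. pay 43828 -> balance=128633
4. pay 52239 -> balance=78773
5. pay 52053 -> balance=28177

28177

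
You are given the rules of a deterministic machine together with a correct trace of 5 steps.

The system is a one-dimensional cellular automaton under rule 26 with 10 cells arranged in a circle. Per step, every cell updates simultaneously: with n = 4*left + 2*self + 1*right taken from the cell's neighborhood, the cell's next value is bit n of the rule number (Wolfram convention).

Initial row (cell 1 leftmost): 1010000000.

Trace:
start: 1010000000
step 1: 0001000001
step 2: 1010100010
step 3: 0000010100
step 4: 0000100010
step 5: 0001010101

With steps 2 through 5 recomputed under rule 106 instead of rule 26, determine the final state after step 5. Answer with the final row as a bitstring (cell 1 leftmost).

0000010001

(re-executing steps 2..5 under rule 106; state before step 2: 0001000001)
step 2: 0010000010
step 3: 0100000100
step 4: 1000001000
step 5: 0000010001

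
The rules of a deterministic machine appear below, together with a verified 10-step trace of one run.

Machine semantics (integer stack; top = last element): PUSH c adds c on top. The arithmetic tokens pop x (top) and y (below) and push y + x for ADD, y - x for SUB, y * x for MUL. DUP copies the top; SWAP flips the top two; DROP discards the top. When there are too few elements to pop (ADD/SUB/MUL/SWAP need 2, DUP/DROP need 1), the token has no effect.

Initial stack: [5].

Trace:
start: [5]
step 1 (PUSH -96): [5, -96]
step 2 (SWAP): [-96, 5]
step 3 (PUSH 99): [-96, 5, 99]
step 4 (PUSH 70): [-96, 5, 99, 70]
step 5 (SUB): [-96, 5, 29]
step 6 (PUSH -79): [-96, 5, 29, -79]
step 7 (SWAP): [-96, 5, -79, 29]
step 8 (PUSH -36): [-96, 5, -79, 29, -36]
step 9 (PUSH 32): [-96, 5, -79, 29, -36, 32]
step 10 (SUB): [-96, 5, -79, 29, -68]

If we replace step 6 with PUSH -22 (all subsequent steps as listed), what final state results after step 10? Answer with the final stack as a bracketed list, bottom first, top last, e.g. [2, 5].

[-96, 5, -22, 29, -68]

(re-executing from step 6 with the substitution; state before step 6: [-96, 5, 29])
step 6 (PUSH -22): [-96, 5, 29, -22]
step 7 (SWAP): [-96, 5, -22, 29]
step 8 (PUSH -36): [-96, 5, -22, 29, -36]
step 9 (PUSH 32): [-96, 5, -22, 29, -36, 32]
step 10 (SUB): [-96, 5, -22, 29, -68]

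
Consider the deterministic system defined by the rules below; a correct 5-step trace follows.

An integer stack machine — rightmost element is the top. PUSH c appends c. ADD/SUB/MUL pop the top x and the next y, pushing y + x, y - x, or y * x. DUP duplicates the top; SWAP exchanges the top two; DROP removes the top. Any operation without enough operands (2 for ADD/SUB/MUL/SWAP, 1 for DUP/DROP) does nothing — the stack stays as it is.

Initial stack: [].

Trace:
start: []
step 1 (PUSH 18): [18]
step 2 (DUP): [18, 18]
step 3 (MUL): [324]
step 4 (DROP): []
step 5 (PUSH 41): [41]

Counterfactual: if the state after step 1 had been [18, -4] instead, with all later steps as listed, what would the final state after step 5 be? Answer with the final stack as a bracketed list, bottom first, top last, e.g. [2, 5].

[18, 41]

state after step 1 := [18, -4]
step 2 (DUP): [18, -4, -4]
step 3 (MUL): [18, 16]
step 4 (DROP): [18]
step 5 (PUSH 41): [18, 41]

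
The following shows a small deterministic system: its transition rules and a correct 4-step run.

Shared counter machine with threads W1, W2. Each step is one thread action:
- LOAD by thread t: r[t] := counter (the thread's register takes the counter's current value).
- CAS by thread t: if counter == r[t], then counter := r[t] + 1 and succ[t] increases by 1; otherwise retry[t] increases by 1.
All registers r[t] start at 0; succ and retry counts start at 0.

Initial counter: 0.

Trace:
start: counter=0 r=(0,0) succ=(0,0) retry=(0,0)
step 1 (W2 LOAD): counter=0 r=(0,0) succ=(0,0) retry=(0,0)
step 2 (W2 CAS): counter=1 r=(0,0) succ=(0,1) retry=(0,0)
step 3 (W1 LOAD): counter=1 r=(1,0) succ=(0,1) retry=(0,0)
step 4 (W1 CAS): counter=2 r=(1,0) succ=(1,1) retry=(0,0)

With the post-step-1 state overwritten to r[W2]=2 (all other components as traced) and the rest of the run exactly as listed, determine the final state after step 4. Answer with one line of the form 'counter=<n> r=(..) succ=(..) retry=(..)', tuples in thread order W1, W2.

counter=1 r=(0,2) succ=(1,0) retry=(0,1)

state after step 1 := counter=0 r=(0,2) succ=(0,0) retry=(0,0)
step 2 (W2 CAS): counter=0 r=(0,2) succ=(0,0) retry=(0,1)
step 3 (W1 LOAD): counter=0 r=(0,2) succ=(0,0) retry=(0,1)
step 4 (W1 CAS): counter=1 r=(0,2) succ=(1,0) retry=(0,1)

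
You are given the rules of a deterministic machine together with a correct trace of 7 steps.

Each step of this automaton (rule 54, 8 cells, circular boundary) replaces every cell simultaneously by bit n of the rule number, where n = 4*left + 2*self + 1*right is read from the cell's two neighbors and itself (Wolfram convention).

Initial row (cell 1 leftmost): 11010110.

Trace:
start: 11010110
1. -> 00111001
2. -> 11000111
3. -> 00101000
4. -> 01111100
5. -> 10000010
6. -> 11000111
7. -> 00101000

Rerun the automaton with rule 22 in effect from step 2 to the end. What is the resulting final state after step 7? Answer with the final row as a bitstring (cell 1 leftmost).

00101000

(re-executing steps 2..7 under rule 22; state before step 2: 00111001)
2. -> 11000111
3. -> 00101000
4. -> 01101100
5. -> 10000010
6. -> 11000110
7. -> 00101000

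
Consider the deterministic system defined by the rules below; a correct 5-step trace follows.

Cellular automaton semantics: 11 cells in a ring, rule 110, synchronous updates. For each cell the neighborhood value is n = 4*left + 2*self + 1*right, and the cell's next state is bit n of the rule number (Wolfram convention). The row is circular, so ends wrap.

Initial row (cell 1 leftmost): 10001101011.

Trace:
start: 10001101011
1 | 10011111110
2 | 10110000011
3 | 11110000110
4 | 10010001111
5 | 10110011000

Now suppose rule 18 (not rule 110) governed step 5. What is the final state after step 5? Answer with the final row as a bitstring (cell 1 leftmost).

01101010000

(re-executing step 5 under rule 18; state before step 5: 10010001111)
5 | 01101010000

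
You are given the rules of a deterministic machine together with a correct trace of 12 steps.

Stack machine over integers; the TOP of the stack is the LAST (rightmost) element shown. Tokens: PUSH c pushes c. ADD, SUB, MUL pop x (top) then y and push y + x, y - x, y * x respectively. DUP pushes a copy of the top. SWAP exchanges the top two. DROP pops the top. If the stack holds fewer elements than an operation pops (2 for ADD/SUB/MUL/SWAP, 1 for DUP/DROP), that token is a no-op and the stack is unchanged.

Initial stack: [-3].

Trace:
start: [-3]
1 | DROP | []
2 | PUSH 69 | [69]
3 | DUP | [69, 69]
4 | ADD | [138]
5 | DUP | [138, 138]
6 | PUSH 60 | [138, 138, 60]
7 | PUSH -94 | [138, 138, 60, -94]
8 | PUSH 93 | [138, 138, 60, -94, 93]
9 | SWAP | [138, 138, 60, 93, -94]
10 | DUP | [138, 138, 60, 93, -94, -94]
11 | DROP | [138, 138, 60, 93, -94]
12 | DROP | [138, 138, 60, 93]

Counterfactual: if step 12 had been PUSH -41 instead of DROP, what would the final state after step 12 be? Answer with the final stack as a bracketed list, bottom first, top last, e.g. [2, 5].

(re-executing from step 12 with the substitution; state before step 12: [138, 138, 60, 93, -94])
12 | PUSH -41 | [138, 138, 60, 93, -94, -41]

[138, 138, 60, 93, -94, -41]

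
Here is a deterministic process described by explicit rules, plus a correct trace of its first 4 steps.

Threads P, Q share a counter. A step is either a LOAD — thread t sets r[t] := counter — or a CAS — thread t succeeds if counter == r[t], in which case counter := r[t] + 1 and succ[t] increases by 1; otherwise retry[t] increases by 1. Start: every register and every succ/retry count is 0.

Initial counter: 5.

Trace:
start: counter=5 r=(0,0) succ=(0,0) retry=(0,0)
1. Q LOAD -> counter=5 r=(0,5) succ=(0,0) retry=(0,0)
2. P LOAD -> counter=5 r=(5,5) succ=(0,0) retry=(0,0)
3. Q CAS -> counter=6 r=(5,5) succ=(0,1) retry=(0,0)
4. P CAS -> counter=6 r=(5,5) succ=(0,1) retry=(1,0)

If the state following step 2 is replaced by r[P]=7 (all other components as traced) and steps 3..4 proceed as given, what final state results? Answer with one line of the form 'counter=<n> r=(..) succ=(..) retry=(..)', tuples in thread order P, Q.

state after step 2 := counter=5 r=(7,5) succ=(0,0) retry=(0,0)
3. Q CAS -> counter=6 r=(7,5) succ=(0,1) retry=(0,0)
4. P CAS -> counter=6 r=(7,5) succ=(0,1) retry=(1,0)

counter=6 r=(7,5) succ=(0,1) retry=(1,0)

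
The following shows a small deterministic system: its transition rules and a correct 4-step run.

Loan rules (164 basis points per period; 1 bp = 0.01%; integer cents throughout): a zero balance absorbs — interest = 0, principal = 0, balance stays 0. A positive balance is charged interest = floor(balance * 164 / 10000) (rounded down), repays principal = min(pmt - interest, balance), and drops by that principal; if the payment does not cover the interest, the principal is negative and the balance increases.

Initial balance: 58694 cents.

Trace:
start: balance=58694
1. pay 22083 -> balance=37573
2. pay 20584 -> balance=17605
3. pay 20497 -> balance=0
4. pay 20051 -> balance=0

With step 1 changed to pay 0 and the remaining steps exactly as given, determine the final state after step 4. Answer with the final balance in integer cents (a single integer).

(re-executing from step 1 with the substitution; state before step 1: balance=58694)
1. pay 0 -> balance=59656
2. pay 20584 -> balance=40050
3. pay 20497 -> balance=20209
4. pay 20051 -> balance=489

489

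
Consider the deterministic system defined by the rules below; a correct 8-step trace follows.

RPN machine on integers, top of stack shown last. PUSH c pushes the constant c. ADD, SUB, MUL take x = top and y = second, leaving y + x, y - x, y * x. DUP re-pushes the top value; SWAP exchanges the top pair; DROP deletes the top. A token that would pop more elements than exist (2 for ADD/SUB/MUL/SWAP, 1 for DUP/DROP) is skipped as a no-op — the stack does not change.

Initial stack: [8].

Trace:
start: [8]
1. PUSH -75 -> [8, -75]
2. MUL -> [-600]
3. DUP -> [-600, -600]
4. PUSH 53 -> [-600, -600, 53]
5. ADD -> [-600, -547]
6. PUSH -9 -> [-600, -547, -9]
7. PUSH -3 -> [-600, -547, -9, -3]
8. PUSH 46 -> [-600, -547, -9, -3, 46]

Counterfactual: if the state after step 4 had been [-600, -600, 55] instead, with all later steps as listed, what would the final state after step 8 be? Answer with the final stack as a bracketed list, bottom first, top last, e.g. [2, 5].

state after step 4 := [-600, -600, 55]
5. ADD -> [-600, -545]
6. PUSH -9 -> [-600, -545, -9]
7. PUSH -3 -> [-600, -545, -9, -3]
8. PUSH 46 -> [-600, -545, -9, -3, 46]

[-600, -545, -9, -3, 46]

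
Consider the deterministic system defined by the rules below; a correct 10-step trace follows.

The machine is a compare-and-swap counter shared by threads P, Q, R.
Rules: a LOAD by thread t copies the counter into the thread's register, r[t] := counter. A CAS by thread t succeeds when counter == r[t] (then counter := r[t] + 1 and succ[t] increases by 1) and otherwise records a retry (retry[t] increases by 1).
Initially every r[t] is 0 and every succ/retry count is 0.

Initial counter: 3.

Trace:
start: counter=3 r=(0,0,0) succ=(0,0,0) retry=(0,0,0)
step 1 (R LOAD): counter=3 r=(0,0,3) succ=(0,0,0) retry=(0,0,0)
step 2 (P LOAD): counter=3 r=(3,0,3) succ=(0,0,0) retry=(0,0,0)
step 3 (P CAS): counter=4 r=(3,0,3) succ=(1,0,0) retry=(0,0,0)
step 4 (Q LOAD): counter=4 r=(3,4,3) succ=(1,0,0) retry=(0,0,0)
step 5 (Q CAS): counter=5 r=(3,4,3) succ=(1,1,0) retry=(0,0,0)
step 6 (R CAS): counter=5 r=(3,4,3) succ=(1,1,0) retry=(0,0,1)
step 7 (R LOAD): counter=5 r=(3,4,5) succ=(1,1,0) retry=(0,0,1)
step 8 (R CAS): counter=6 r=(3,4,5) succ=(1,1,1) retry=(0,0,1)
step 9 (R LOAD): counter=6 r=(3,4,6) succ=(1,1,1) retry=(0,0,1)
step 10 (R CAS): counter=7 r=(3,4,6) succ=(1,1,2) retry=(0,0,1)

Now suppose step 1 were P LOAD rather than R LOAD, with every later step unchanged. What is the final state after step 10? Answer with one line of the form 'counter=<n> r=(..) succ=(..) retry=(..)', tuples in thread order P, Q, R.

counter=7 r=(3,4,6) succ=(1,1,2) retry=(0,0,1)

(re-executing from step 1 with the substitution; state before step 1: counter=3 r=(0,0,0) succ=(0,0,0) retry=(0,0,0))
step 1 (P LOAD): counter=3 r=(3,0,0) succ=(0,0,0) retry=(0,0,0)
step 2 (P LOAD): counter=3 r=(3,0,0) succ=(0,0,0) retry=(0,0,0)
step 3 (P CAS): counter=4 r=(3,0,0) succ=(1,0,0) retry=(0,0,0)
step 4 (Q LOAD): counter=4 r=(3,4,0) succ=(1,0,0) retry=(0,0,0)
step 5 (Q CAS): counter=5 r=(3,4,0) succ=(1,1,0) retry=(0,0,0)
step 6 (R CAS): counter=5 r=(3,4,0) succ=(1,1,0) retry=(0,0,1)
step 7 (R LOAD): counter=5 r=(3,4,5) succ=(1,1,0) retry=(0,0,1)
step 8 (R CAS): counter=6 r=(3,4,5) succ=(1,1,1) retry=(0,0,1)
step 9 (R LOAD): counter=6 r=(3,4,6) succ=(1,1,1) retry=(0,0,1)
step 10 (R CAS): counter=7 r=(3,4,6) succ=(1,1,2) retry=(0,0,1)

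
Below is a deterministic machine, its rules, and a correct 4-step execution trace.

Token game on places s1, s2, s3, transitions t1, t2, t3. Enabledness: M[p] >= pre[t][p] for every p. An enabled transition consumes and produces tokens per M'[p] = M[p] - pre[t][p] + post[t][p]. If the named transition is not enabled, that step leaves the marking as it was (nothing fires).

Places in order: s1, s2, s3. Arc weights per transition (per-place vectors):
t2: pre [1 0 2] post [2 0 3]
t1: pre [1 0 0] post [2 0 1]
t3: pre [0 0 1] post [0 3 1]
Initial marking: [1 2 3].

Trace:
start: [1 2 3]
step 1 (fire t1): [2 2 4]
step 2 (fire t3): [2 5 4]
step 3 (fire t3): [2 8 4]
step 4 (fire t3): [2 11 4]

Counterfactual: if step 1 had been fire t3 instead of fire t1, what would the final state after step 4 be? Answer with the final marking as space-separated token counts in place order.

(re-executing from step 1 with the substitution; state before step 1: [1 2 3])
step 1 (fire t3): [1 5 3]
step 2 (fire t3): [1 8 3]
step 3 (fire t3): [1 11 3]
step 4 (fire t3): [1 14 3]

1 14 3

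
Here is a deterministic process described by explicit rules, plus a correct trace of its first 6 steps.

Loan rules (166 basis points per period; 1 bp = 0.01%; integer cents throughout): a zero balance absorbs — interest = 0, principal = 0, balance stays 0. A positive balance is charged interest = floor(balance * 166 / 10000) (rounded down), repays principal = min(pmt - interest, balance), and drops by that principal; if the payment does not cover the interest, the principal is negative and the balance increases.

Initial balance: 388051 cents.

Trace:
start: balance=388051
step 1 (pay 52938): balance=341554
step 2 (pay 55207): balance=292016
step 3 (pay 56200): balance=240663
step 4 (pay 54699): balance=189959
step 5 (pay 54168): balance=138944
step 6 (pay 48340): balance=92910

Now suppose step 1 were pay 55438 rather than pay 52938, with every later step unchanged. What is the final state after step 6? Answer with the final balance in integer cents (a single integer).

(re-executing from step 1 with the substitution; state before step 1: balance=388051)
step 1 (pay 55438): balance=339054
step 2 (pay 55207): balance=289475
step 3 (pay 56200): balance=238080
step 4 (pay 54699): balance=187333
step 5 (pay 54168): balance=136274
step 6 (pay 48340): balance=90196

90196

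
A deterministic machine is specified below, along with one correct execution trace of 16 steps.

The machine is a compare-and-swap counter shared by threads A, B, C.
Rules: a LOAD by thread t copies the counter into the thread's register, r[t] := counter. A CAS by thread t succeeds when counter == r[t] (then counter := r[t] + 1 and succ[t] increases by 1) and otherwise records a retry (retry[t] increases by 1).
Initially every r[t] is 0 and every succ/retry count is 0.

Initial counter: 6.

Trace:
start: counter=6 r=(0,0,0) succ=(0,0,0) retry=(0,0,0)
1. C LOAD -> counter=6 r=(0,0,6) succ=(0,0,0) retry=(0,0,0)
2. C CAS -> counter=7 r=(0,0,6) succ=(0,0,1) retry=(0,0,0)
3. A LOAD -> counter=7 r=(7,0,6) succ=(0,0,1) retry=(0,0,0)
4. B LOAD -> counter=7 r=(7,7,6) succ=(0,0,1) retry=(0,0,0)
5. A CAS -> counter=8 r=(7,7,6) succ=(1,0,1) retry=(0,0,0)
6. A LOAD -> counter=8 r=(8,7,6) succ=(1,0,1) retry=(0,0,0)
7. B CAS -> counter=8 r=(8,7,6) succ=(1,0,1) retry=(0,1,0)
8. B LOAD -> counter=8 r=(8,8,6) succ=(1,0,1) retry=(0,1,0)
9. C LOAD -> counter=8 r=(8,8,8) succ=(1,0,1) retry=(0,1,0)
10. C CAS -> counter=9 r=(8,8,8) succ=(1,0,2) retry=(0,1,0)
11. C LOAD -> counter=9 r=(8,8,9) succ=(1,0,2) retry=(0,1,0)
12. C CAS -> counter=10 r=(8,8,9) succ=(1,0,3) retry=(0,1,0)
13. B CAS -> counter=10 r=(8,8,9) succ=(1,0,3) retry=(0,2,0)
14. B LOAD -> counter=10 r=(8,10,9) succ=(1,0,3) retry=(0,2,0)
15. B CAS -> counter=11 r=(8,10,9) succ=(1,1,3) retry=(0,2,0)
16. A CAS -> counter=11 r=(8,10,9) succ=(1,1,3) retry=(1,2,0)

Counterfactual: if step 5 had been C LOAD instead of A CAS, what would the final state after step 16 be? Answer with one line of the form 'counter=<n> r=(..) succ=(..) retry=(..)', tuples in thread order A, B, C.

(re-executing from step 5 with the substitution; state before step 5: counter=7 r=(7,7,6) succ=(0,0,1) retry=(0,0,0))
5. C LOAD -> counter=7 r=(7,7,7) succ=(0,0,1) retry=(0,0,0)
6. A LOAD -> counter=7 r=(7,7,7) succ=(0,0,1) retry=(0,0,0)
7. B CAS -> counter=8 r=(7,7,7) succ=(0,1,1) retry=(0,0,0)
8. B LOAD -> counter=8 r=(7,8,7) succ=(0,1,1) retry=(0,0,0)
9. C LOAD -> counter=8 r=(7,8,8) succ=(0,1,1) retry=(0,0,0)
10. C CAS -> counter=9 r=(7,8,8) succ=(0,1,2) retry=(0,0,0)
11. C LOAD -> counter=9 r=(7,8,9) succ=(0,1,2) retry=(0,0,0)
12. C CAS -> counter=10 r=(7,8,9) succ=(0,1,3) retry=(0,0,0)
13. B CAS -> counter=10 r=(7,8,9) succ=(0,1,3) retry=(0,1,0)
14. B LOAD -> counter=10 r=(7,10,9) succ=(0,1,3) retry=(0,1,0)
15. B CAS -> counter=11 r=(7,10,9) succ=(0,2,3) retry=(0,1,0)
16. A CAS -> counter=11 r=(7,10,9) succ=(0,2,3) retry=(1,1,0)

counter=11 r=(7,10,9) succ=(0,2,3) retry=(1,1,0)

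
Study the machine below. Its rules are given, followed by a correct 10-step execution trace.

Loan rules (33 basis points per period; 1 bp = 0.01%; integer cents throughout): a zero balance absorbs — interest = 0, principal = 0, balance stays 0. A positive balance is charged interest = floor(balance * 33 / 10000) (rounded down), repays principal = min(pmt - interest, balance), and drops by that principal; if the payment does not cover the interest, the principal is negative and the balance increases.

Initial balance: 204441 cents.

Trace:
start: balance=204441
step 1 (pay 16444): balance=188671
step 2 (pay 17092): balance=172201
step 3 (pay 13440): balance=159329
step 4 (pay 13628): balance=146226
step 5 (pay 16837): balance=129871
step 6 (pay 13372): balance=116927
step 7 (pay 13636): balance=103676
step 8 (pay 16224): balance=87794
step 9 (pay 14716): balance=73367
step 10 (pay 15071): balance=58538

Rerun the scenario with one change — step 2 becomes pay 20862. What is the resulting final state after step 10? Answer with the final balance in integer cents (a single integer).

(re-executing from step 2 with the substitution; state before step 2: balance=188671)
step 2 (pay 20862): balance=168431
step 3 (pay 13440): balance=155546
step 4 (pay 13628): balance=142431
step 5 (pay 16837): balance=126064
step 6 (pay 13372): balance=113108
step 7 (pay 13636): balance=99845
step 8 (pay 16224): balance=83950
step 9 (pay 14716): balance=69511
step 10 (pay 15071): balance=54669

54669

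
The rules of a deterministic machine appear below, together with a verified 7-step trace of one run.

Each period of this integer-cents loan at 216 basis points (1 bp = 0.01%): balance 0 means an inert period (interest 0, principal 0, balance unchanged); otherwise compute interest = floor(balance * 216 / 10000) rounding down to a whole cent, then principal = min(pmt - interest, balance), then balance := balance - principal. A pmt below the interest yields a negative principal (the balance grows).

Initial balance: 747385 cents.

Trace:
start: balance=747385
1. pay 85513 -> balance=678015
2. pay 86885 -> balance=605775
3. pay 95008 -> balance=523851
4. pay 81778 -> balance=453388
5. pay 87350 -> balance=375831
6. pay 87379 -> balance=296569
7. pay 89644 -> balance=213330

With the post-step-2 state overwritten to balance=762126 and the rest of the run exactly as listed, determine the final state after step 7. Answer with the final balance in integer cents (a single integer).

387312

state after step 2 := balance=762126
3. pay 95008 -> balance=683579
4. pay 81778 -> balance=616566
5. pay 87350 -> balance=542533
6. pay 87379 -> balance=466872
7. pay 89644 -> balance=387312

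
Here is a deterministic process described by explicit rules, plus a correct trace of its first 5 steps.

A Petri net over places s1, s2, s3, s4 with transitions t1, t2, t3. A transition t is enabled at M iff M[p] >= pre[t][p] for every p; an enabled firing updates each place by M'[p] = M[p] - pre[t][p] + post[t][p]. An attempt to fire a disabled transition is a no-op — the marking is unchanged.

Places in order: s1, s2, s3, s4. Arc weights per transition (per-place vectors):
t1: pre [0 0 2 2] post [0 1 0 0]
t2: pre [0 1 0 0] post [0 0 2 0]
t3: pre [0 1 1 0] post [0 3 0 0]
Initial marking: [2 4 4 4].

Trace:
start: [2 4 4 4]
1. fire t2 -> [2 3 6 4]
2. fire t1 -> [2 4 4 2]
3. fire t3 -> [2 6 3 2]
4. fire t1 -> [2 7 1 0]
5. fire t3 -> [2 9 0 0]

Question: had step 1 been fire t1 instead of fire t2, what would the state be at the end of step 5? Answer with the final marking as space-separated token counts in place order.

(re-executing from step 1 with the substitution; state before step 1: [2 4 4 4])
1. fire t1 -> [2 5 2 2]
2. fire t1 -> [2 6 0 0]
3. fire t3 -> [2 6 0 0]
4. fire t1 -> [2 6 0 0]
5. fire t3 -> [2 6 0 0]

2 6 0 0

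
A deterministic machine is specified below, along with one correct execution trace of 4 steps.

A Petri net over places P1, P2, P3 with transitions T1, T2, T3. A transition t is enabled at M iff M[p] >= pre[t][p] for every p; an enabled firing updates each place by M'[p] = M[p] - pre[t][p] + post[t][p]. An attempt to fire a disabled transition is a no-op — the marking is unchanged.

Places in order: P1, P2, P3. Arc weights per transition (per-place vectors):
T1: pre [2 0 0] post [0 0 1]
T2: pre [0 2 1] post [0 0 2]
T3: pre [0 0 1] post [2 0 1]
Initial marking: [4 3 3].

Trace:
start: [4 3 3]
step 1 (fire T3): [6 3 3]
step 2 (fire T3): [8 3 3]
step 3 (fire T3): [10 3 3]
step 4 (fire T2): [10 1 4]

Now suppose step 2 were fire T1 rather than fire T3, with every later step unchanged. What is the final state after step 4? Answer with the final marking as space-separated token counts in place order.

6 1 5

(re-executing from step 2 with the substitution; state before step 2: [6 3 3])
step 2 (fire T1): [4 3 4]
step 3 (fire T3): [6 3 4]
step 4 (fire T2): [6 1 5]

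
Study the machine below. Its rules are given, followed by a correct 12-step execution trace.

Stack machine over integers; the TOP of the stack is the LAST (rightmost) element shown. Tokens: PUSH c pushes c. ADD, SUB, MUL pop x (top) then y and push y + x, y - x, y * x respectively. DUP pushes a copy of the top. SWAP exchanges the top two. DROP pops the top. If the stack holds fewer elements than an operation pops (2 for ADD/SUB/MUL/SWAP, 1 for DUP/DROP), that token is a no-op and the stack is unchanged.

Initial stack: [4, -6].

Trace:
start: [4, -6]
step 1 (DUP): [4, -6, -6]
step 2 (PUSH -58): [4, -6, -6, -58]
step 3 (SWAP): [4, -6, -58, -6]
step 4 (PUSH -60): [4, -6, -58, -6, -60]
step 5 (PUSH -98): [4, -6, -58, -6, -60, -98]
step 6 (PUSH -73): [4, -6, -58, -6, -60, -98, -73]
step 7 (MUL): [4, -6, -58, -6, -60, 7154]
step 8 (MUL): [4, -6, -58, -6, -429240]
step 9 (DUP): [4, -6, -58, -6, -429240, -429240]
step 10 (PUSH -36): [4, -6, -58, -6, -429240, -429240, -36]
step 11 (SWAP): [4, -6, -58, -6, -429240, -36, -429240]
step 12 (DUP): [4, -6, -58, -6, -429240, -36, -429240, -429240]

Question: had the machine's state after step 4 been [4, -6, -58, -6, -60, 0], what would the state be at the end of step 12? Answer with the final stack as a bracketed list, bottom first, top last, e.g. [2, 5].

[4, -6, -58, -6, -60, 0, -36, 0, 0]

state after step 4 := [4, -6, -58, -6, -60, 0]
step 5 (PUSH -98): [4, -6, -58, -6, -60, 0, -98]
step 6 (PUSH -73): [4, -6, -58, -6, -60, 0, -98, -73]
step 7 (MUL): [4, -6, -58, -6, -60, 0, 7154]
step 8 (MUL): [4, -6, -58, -6, -60, 0]
step 9 (DUP): [4, -6, -58, -6, -60, 0, 0]
step 10 (PUSH -36): [4, -6, -58, -6, -60, 0, 0, -36]
step 11 (SWAP): [4, -6, -58, -6, -60, 0, -36, 0]
step 12 (DUP): [4, -6, -58, -6, -60, 0, -36, 0, 0]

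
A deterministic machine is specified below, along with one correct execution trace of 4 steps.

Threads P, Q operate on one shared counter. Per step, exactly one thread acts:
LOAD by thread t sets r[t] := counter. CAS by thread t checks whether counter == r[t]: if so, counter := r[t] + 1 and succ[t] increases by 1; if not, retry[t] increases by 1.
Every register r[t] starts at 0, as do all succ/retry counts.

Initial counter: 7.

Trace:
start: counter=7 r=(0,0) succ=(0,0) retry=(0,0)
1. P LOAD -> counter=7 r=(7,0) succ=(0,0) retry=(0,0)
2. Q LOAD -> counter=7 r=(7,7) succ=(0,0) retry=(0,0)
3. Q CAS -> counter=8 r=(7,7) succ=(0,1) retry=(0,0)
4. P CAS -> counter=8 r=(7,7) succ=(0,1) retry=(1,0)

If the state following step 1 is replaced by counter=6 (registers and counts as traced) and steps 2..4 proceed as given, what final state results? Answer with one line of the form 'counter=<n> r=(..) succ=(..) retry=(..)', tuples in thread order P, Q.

counter=8 r=(7,6) succ=(1,1) retry=(0,0)

state after step 1 := counter=6 r=(7,0) succ=(0,0) retry=(0,0)
2. Q LOAD -> counter=6 r=(7,6) succ=(0,0) retry=(0,0)
3. Q CAS -> counter=7 r=(7,6) succ=(0,1) retry=(0,0)
4. P CAS -> counter=8 r=(7,6) succ=(1,1) retry=(0,0)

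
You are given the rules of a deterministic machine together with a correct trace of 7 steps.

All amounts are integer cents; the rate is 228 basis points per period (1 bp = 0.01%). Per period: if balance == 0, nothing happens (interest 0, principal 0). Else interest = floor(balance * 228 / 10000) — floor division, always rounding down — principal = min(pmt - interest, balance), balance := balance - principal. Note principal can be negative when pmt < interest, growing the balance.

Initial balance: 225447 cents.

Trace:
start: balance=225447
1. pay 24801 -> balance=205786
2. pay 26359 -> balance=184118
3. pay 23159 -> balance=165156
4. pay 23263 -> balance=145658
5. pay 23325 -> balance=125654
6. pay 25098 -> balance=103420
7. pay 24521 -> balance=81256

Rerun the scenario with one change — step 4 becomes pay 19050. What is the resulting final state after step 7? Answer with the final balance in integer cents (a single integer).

(re-executing from step 4 with the substitution; state before step 4: balance=165156)
4. pay 19050 -> balance=149871
5. pay 23325 -> balance=129963
6. pay 25098 -> balance=107828
7. pay 24521 -> balance=85765

85765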